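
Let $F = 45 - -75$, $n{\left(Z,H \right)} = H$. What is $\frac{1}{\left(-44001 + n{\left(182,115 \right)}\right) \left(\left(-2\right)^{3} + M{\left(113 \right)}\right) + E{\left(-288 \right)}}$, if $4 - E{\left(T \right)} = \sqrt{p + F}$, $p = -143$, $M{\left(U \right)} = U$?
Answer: $\frac{i}{\sqrt{23} - 4608026 i} \approx -2.1701 \cdot 10^{-7} + 2.2586 \cdot 10^{-13} i$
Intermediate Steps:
$F = 120$ ($F = 45 + 75 = 120$)
$E{\left(T \right)} = 4 - i \sqrt{23}$ ($E{\left(T \right)} = 4 - \sqrt{-143 + 120} = 4 - \sqrt{-23} = 4 - i \sqrt{23}$)
$\frac{1}{\left(-44001 + n{\left(182,115 \right)}\right) \left(\left(-2\right)^{3} + M{\left(113 \right)}\right) + E{\left(-288 \right)}} = \frac{1}{\left(-44001 + 115\right) \left(\left(-2\right)^{3} + 113\right) + \left(4 - i \sqrt{23}\right)} = \frac{1}{- 43886 \left(-8 + 113\right) + \left(4 - i \sqrt{23}\right)} = \frac{1}{\left(-43886\right) 105 + \left(4 - i \sqrt{23}\right)} = \frac{1}{-4608030 + \left(4 - i \sqrt{23}\right)} = \frac{1}{-4608026 - i \sqrt{23}}$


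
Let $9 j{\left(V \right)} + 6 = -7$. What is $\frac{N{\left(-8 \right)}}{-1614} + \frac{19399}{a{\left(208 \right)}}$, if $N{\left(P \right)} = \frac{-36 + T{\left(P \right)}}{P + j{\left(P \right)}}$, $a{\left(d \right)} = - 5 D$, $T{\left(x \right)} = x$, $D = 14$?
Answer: $- \frac{88712551}{320110} \approx -277.13$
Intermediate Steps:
$j{\left(V \right)} = - \frac{13}{9}$ ($j{\left(V \right)} = - \frac{2}{3} + \frac{1}{9} \left(-7\right) = - \frac{2}{3} - \frac{7}{9} = - \frac{13}{9}$)
$a{\left(d \right)} = -70$ ($a{\left(d \right)} = \left(-5\right) 14 = -70$)
$N{\left(P \right)} = \frac{-36 + P}{- \frac{13}{9} + P}$ ($N{\left(P \right)} = \frac{-36 + P}{P - \frac{13}{9}} = \frac{-36 + P}{- \frac{13}{9} + P}$)
$\frac{N{\left(-8 \right)}}{-1614} + \frac{19399}{a{\left(208 \right)}} = \frac{9 \frac{1}{-13 + 9 \left(-8\right)} \left(-36 - 8\right)}{-1614} + \frac{19399}{-70} = 9 \frac{1}{-13 - 72} \left(-44\right) \left(- \frac{1}{1614}\right) + 19399 \left(- \frac{1}{70}\right) = 9 \frac{1}{-85} \left(-44\right) \left(- \frac{1}{1614}\right) - \frac{19399}{70} = 9 \left(- \frac{1}{85}\right) \left(-44\right) \left(- \frac{1}{1614}\right) - \frac{19399}{70} = \frac{396}{85} \left(- \frac{1}{1614}\right) - \frac{19399}{70} = - \frac{66}{22865} - \frac{19399}{70} = - \frac{88712551}{320110}$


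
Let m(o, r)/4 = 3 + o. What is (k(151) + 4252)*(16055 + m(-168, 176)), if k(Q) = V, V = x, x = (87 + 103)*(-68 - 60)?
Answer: -308946860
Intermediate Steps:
x = -24320 (x = 190*(-128) = -24320)
V = -24320
k(Q) = -24320
m(o, r) = 12 + 4*o (m(o, r) = 4*(3 + o) = 12 + 4*o)
(k(151) + 4252)*(16055 + m(-168, 176)) = (-24320 + 4252)*(16055 + (12 + 4*(-168))) = -20068*(16055 + (12 - 672)) = -20068*(16055 - 660) = -20068*15395 = -308946860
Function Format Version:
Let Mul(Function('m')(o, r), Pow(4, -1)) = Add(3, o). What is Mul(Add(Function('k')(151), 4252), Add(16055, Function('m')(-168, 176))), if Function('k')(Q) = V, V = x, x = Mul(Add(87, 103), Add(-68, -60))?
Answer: -308946860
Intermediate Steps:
x = -24320 (x = Mul(190, -128) = -24320)
V = -24320
Function('k')(Q) = -24320
Function('m')(o, r) = Add(12, Mul(4, o)) (Function('m')(o, r) = Mul(4, Add(3, o)) = Add(12, Mul(4, o)))
Mul(Add(Function('k')(151), 4252), Add(16055, Function('m')(-168, 176))) = Mul(Add(-24320, 4252), Add(16055, Add(12, Mul(4, -168)))) = Mul(-20068, Add(16055, Add(12, -672))) = Mul(-20068, Add(16055, -660)) = Mul(-20068, 15395) = -308946860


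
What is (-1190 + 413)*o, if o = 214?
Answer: -166278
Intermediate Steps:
(-1190 + 413)*o = (-1190 + 413)*214 = -777*214 = -166278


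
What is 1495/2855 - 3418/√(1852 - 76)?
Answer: 299/571 - 1709*√111/222 ≈ -80.582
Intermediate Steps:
1495/2855 - 3418/√(1852 - 76) = 1495*(1/2855) - 3418*√111/444 = 299/571 - 3418*√111/444 = 299/571 - 1709*√111/222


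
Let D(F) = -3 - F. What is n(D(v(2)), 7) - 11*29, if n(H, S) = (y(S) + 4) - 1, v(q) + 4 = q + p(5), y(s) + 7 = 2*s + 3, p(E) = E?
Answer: -306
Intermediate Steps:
y(s) = -4 + 2*s (y(s) = -7 + (2*s + 3) = -7 + (3 + 2*s) = -4 + 2*s)
v(q) = 1 + q (v(q) = -4 + (q + 5) = -4 + (5 + q) = 1 + q)
n(H, S) = -1 + 2*S (n(H, S) = ((-4 + 2*S) + 4) - 1 = 2*S - 1 = -1 + 2*S)
n(D(v(2)), 7) - 11*29 = (-1 + 2*7) - 11*29 = (-1 + 14) - 319 = 13 - 319 = -306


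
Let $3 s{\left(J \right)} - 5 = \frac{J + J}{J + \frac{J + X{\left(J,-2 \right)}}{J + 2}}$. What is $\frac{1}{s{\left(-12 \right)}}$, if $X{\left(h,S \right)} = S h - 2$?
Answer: $\frac{39}{89} \approx 0.4382$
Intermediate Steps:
$X{\left(h,S \right)} = -2 + S h$
$s{\left(J \right)} = \frac{5}{3} + \frac{2 J}{3 \left(J + \frac{-2 - J}{2 + J}\right)}$ ($s{\left(J \right)} = \frac{5}{3} + \frac{\left(J + J\right) \frac{1}{J + \frac{J - \left(2 + 2 J\right)}{J + 2}}}{3} = \frac{5}{3} + \frac{2 J \frac{1}{J + \frac{-2 - J}{2 + J}}}{3} = \frac{5}{3} + \frac{2 J}{3 \left(J + \frac{-2 - J}{2 + J}\right)}$)
$\frac{1}{s{\left(-12 \right)}} = \frac{1}{\frac{1}{3} \frac{1}{-1 - 12} \left(-5 + 7 \left(-12\right)\right)} = \frac{1}{\frac{1}{3} \frac{1}{-13} \left(-5 - 84\right)} = \frac{1}{\frac{1}{3} \left(- \frac{1}{13}\right) \left(-89\right)} = \frac{1}{\frac{89}{39}} = \frac{39}{89}$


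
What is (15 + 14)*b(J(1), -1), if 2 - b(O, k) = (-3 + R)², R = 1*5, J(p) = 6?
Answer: -58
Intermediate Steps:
R = 5
b(O, k) = -2 (b(O, k) = 2 - (-3 + 5)² = 2 - 1*2² = 2 - 1*4 = 2 - 4 = -2)
(15 + 14)*b(J(1), -1) = (15 + 14)*(-2) = 29*(-2) = -58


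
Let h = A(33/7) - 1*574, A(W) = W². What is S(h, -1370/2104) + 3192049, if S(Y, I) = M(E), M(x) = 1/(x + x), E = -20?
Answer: 127681959/40 ≈ 3.1920e+6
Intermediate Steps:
h = -27037/49 (h = (33/7)² - 1*574 = (33*(⅐))² - 574 = (33/7)² - 574 = 1089/49 - 574 = -27037/49 ≈ -551.78)
M(x) = 1/(2*x)
S(Y, I) = -1/40 (S(Y, I) = (½)/(-20) = (½)*(-1/20) = -1/40)
S(h, -1370/2104) + 3192049 = -1/40 + 3192049 = 127681959/40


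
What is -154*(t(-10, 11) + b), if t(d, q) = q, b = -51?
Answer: 6160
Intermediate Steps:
-154*(t(-10, 11) + b) = -154*(11 - 51) = -154*(-40) = 6160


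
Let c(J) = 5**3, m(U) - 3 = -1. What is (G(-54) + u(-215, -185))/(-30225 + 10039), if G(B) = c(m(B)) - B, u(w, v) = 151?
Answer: -165/10093 ≈ -0.016348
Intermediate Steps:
m(U) = 2 (m(U) = 3 - 1 = 2)
c(J) = 125
G(B) = 125 - B
(G(-54) + u(-215, -185))/(-30225 + 10039) = ((125 - 1*(-54)) + 151)/(-30225 + 10039) = ((125 + 54) + 151)/(-20186) = (179 + 151)*(-1/20186) = 330*(-1/20186) = -165/10093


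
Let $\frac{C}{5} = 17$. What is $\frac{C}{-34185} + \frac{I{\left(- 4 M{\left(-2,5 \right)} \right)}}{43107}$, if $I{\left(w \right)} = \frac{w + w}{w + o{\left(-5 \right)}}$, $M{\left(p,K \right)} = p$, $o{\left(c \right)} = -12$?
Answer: $- \frac{84463}{32746951} \approx -0.0025793$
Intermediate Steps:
$C = 85$ ($C = 5 \cdot 17 = 85$)
$I{\left(w \right)} = \frac{2 w}{-12 + w}$ ($I{\left(w \right)} = \frac{w + w}{w - 12} = \frac{2 w}{-12 + w}$)
$\frac{C}{-34185} + \frac{I{\left(- 4 M{\left(-2,5 \right)} \right)}}{43107} = \frac{85}{-34185} + \frac{2 \left(\left(-4\right) \left(-2\right)\right) \frac{1}{-12 - -8}}{43107} = 85 \left(- \frac{1}{34185}\right) + 2 \cdot 8 \frac{1}{-12 + 8} \cdot \frac{1}{43107} = - \frac{17}{6837} + 2 \cdot 8 \frac{1}{-4} \cdot \frac{1}{43107} = - \frac{17}{6837} + 2 \cdot 8 \left(- \frac{1}{4}\right) \frac{1}{43107} = - \frac{17}{6837} - \frac{4}{43107} = - \frac{84463}{32746951}$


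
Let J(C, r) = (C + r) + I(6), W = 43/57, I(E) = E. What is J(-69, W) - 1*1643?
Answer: -97199/57 ≈ -1705.2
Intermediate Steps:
W = 43/57 (W = 43*(1/57) = 43/57 ≈ 0.75439)
J(C, r) = 6 + C + r (J(C, r) = (C + r) + 6 = 6 + C + r)
J(-69, W) - 1*1643 = (6 - 69 + 43/57) - 1*1643 = -3548/57 - 1643 = -97199/57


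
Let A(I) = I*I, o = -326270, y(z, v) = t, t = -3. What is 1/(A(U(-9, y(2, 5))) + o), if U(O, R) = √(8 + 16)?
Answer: -1/326246 ≈ -3.0652e-6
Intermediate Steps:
y(z, v) = -3
U(O, R) = 2*√6 (U(O, R) = √24 = 2*√6)
A(I) = I²
1/(A(U(-9, y(2, 5))) + o) = 1/((2*√6)² - 326270) = 1/(24 - 326270) = 1/(-326246) = -1/326246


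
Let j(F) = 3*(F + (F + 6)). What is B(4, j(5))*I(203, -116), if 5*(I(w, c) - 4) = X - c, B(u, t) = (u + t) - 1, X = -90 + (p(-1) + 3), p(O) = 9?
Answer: 2958/5 ≈ 591.60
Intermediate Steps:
j(F) = 18 + 6*F (j(F) = 3*(F + (6 + F)) = 3*(6 + 2*F) = 18 + 6*F)
X = -78 (X = -90 + (9 + 3) = -90 + 12 = -78)
B(u, t) = -1 + t + u (B(u, t) = (t + u) - 1 = -1 + t + u)
I(w, c) = -58/5 - c/5 (I(w, c) = 4 + (-78 - c)/5 = 4 + (-78/5 - c/5) = -58/5 - c/5)
B(4, j(5))*I(203, -116) = (-1 + (18 + 6*5) + 4)*(-58/5 - ⅕*(-116)) = (-1 + (18 + 30) + 4)*(-58/5 + 116/5) = (-1 + 48 + 4)*(58/5) = 51*(58/5) = 2958/5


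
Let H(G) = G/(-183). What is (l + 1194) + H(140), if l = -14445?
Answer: -2425073/183 ≈ -13252.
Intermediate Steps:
H(G) = -G/183 (H(G) = G*(-1/183) = -G/183)
(l + 1194) + H(140) = (-14445 + 1194) - 1/183*140 = -13251 - 140/183 = -2425073/183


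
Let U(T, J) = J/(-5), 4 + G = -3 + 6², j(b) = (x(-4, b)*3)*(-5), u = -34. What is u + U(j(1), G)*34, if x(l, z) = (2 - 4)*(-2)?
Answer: -1156/5 ≈ -231.20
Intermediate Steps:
x(l, z) = 4 (x(l, z) = -2*(-2) = 4)
j(b) = -60 (j(b) = (4*3)*(-5) = 12*(-5) = -60)
G = 29 (G = -4 + (-3 + 6²) = -4 + (-3 + 36) = -4 + 33 = 29)
U(T, J) = -J/5 (U(T, J) = J*(-⅕) = -J/5)
u + U(j(1), G)*34 = -34 - ⅕*29*34 = -34 - 29/5*34 = -34 - 986/5 = -1156/5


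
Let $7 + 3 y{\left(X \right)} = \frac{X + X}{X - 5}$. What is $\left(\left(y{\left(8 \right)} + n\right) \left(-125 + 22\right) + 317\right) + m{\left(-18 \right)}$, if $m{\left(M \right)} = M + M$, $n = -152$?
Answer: $\frac{143948}{9} \approx 15994.0$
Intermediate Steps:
$y{\left(X \right)} = - \frac{7}{3} + \frac{2 X}{3 \left(-5 + X\right)}$ ($y{\left(X \right)} = - \frac{7}{3} + \frac{\left(X + X\right) \frac{1}{X - 5}}{3} = - \frac{7}{3} + \frac{2 X \frac{1}{-5 + X}}{3} = - \frac{7}{3} + \frac{2 X}{3 \left(-5 + X\right)}$)
$m{\left(M \right)} = 2 M$
$\left(\left(y{\left(8 \right)} + n\right) \left(-125 + 22\right) + 317\right) + m{\left(-18 \right)} = \left(\left(\frac{5 \left(7 - 8\right)}{3 \left(-5 + 8\right)} - 152\right) \left(-125 + 22\right) + 317\right) + 2 \left(-18\right) = \left(\left(\frac{5 \left(7 - 8\right)}{3 \cdot 3} - 152\right) \left(-103\right) + 317\right) - 36 = \left(\left(\frac{5}{3} \cdot \frac{1}{3} \left(-1\right) - 152\right) \left(-103\right) + 317\right) - 36 = \left(\left(- \frac{5}{9} - 152\right) \left(-103\right) + 317\right) - 36 = \left(\left(- \frac{1373}{9}\right) \left(-103\right) + 317\right) - 36 = \left(\frac{141419}{9} + 317\right) - 36 = \frac{144272}{9} - 36 = \frac{143948}{9}$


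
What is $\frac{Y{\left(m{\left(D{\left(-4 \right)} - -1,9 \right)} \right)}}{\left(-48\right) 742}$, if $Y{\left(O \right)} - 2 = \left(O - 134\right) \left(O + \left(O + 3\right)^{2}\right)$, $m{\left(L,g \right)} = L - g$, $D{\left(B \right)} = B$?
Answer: $\frac{1259}{4452} \approx 0.28279$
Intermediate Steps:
$Y{\left(O \right)} = 2 + \left(-134 + O\right) \left(O + \left(3 + O\right)^{2}\right)$ ($Y{\left(O \right)} = 2 + \left(O - 134\right) \left(O + \left(O + 3\right)^{2}\right) = 2 + \left(-134 + O\right) \left(O + \left(3 + O\right)^{2}\right)$)
$\frac{Y{\left(m{\left(D{\left(-4 \right)} - -1,9 \right)} \right)}}{\left(-48\right) 742} = \frac{-1204 + \left(\left(-4 - -1\right) - 9\right)^{3} - 929 \left(\left(-4 - -1\right) - 9\right) - 127 \left(\left(-4 - -1\right) - 9\right)^{2}}{\left(-48\right) 742} = \frac{-1204 + \left(\left(-4 + 1\right) - 9\right)^{3} - 929 \left(\left(-4 + 1\right) - 9\right) - 127 \left(\left(-4 + 1\right) - 9\right)^{2}}{-35616} = \left(-1204 + \left(-3 - 9\right)^{3} - 929 \left(-3 - 9\right) - 127 \left(-3 - 9\right)^{2}\right) \left(- \frac{1}{35616}\right) = \left(-1204 + \left(-12\right)^{3} - -11148 - 127 \left(-12\right)^{2}\right) \left(- \frac{1}{35616}\right) = \left(-1204 - 1728 + 11148 - 18288\right) \left(- \frac{1}{35616}\right) = \left(-10072\right) \left(- \frac{1}{35616}\right) = \frac{1259}{4452}$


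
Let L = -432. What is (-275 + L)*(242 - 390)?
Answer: 104636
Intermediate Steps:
(-275 + L)*(242 - 390) = (-275 - 432)*(242 - 390) = -707*(-148) = 104636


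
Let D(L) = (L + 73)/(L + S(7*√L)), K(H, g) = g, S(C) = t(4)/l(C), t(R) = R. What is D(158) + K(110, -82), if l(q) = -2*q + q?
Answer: -3891419197/48317818 + 1617*√158/48317818 ≈ -80.538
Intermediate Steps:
l(q) = -q
S(C) = -4/C (S(C) = 4/((-C)) = 4*(-1/C) = -4/C)
D(L) = (73 + L)/(L - 4/(7*√L)) (D(L) = (L + 73)/(L - 4*1/(7*√L)) = (73 + L)/(L - 4/(7*√L)))
D(158) + K(110, -82) = 7*√158*(73 + 158)/(-4 + 7*158^(3/2)) - 82 = 7*√158*231/(-4 + 7*(158*√158)) - 82 = 7*√158*231/(-4 + 1106*√158) - 82 = 1617*√158/(-4 + 1106*√158) - 82 = -82 + 1617*√158/(-4 + 1106*√158)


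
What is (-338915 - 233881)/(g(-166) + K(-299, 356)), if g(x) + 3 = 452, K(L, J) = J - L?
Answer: -47733/92 ≈ -518.84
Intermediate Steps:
g(x) = 449 (g(x) = -3 + 452 = 449)
(-338915 - 233881)/(g(-166) + K(-299, 356)) = (-338915 - 233881)/(449 + (356 - 1*(-299))) = -572796/(449 + (356 + 299)) = -572796/(449 + 655) = -572796/1104 = -572796*1/1104 = -47733/92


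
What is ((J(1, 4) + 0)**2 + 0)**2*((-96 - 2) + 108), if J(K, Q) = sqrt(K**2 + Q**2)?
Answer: 2890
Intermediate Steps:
((J(1, 4) + 0)**2 + 0)**2*((-96 - 2) + 108) = ((sqrt(1**2 + 4**2) + 0)**2 + 0)**2*((-96 - 2) + 108) = ((sqrt(1 + 16) + 0)**2 + 0)**2*(-98 + 108) = ((sqrt(17) + 0)**2 + 0)**2*10 = ((sqrt(17))**2 + 0)**2*10 = (17 + 0)**2*10 = 17**2*10 = 289*10 = 2890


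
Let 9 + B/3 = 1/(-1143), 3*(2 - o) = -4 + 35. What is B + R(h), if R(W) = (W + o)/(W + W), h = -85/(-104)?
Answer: -409355/12954 ≈ -31.601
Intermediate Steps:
o = -25/3 (o = 2 - (-4 + 35)/3 = 2 - ⅓*31 = 2 - 31/3 = -25/3 ≈ -8.3333)
h = 85/104 (h = -85*(-1/104) = 85/104 ≈ 0.81731)
B = -10288/381 (B = -27 + 3/(-1143) = -27 + 3*(-1/1143) = -27 - 1/381 = -10288/381 ≈ -27.003)
R(W) = (-25/3 + W)/(2*W) (R(W) = (W - 25/3)/(W + W) = (-25/3 + W)/((2*W)) = (-25/3 + W)*(1/(2*W)) = (-25/3 + W)/(2*W))
B + R(h) = -10288/381 + (-25 + 3*(85/104))/(6*(85/104)) = -10288/381 + (⅙)*(104/85)*(-25 + 255/104) = -10288/381 + (⅙)*(104/85)*(-2345/104) = -10288/381 - 469/102 = -409355/12954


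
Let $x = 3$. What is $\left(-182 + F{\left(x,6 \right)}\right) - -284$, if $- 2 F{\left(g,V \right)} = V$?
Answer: $99$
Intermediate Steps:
$F{\left(g,V \right)} = - \frac{V}{2}$
$\left(-182 + F{\left(x,6 \right)}\right) - -284 = \left(-182 - 3\right) - -284 = \left(-182 - 3\right) + 284 = -185 + 284 = 99$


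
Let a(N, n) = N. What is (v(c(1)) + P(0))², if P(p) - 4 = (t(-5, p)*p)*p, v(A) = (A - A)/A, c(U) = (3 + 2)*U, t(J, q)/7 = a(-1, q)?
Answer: 16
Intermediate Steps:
t(J, q) = -7 (t(J, q) = 7*(-1) = -7)
c(U) = 5*U
v(A) = 0 (v(A) = 0/A = 0)
P(p) = 4 - 7*p² (P(p) = 4 + (-7*p)*p = 4 - 7*p²)
(v(c(1)) + P(0))² = (0 + (4 - 7*0²))² = (0 + (4 - 7*0))² = (0 + (4 + 0))² = (0 + 4)² = 4² = 16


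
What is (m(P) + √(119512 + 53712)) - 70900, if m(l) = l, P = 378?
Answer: -70522 + 2*√43306 ≈ -70106.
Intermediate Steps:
(m(P) + √(119512 + 53712)) - 70900 = (378 + √(119512 + 53712)) - 70900 = (378 + √173224) - 70900 = (378 + 2*√43306) - 70900 = -70522 + 2*√43306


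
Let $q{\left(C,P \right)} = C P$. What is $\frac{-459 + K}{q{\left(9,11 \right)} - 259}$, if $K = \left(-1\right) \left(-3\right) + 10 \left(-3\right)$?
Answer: $\frac{243}{80} \approx 3.0375$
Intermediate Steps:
$K = -27$ ($K = 3 - 30 = -27$)
$\frac{-459 + K}{q{\left(9,11 \right)} - 259} = \frac{-459 - 27}{9 \cdot 11 - 259} = - \frac{486}{99 - 259} = - \frac{486}{-160} = \left(-486\right) \left(- \frac{1}{160}\right) = \frac{243}{80}$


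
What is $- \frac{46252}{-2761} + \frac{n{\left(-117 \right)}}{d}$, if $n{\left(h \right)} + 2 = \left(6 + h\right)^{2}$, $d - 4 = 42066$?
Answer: $\frac{1979834399}{116155270} \approx 17.045$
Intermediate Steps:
$d = 42070$ ($d = 4 + 42066 = 42070$)
$n{\left(h \right)} = -2 + \left(6 + h\right)^{2}$
$- \frac{46252}{-2761} + \frac{n{\left(-117 \right)}}{d} = - \frac{46252}{-2761} + \frac{-2 + \left(6 - 117\right)^{2}}{42070} = \left(-46252\right) \left(- \frac{1}{2761}\right) + \left(-2 + \left(-111\right)^{2}\right) \frac{1}{42070} = \frac{46252}{2761} + \left(-2 + 12321\right) \frac{1}{42070} = \frac{46252}{2761} + 12319 \cdot \frac{1}{42070} = \frac{46252}{2761} + \frac{12319}{42070} = \frac{1979834399}{116155270}$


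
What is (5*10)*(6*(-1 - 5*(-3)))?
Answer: 4200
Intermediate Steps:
(5*10)*(6*(-1 - 5*(-3))) = 50*(6*(-1 + 15)) = 50*(6*14) = 50*84 = 4200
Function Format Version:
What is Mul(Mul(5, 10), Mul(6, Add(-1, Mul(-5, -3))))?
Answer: 4200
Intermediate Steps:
Mul(Mul(5, 10), Mul(6, Add(-1, Mul(-5, -3)))) = Mul(50, Mul(6, Add(-1, 15))) = Mul(50, Mul(6, 14)) = Mul(50, 84) = 4200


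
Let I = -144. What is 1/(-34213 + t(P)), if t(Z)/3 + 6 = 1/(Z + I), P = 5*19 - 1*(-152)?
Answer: -103/3525790 ≈ -2.9213e-5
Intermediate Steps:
P = 247 (P = 95 + 152 = 247)
t(Z) = -18 + 3/(-144 + Z) (t(Z) = -18 + 3/(Z - 144) = -18 + 3/(-144 + Z))
1/(-34213 + t(P)) = 1/(-34213 + 3*(865 - 6*247)/(-144 + 247)) = 1/(-34213 + 3*(865 - 1482)/103) = 1/(-34213 + 3*(1/103)*(-617)) = 1/(-34213 - 1851/103) = 1/(-3525790/103) = -103/3525790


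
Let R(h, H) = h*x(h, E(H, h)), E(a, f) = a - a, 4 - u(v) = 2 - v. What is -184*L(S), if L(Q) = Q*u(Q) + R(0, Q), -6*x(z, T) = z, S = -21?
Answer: -73416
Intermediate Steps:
u(v) = 2 + v (u(v) = 4 - (2 - v) = 4 + (-2 + v) = 2 + v)
E(a, f) = 0
x(z, T) = -z/6
R(h, H) = -h²/6 (R(h, H) = h*(-h/6) = -h²/6)
L(Q) = Q*(2 + Q) (L(Q) = Q*(2 + Q) - ⅙*0² = Q*(2 + Q) - ⅙*0 = Q*(2 + Q) + 0 = Q*(2 + Q))
-184*L(S) = -(-3864)*(2 - 21) = -(-3864)*(-19) = -184*399 = -73416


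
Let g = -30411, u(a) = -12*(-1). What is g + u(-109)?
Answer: -30399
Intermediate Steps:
u(a) = 12
g + u(-109) = -30411 + 12 = -30399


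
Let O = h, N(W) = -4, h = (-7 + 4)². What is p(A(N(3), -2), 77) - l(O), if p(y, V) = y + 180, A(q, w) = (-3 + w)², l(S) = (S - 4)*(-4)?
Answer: 225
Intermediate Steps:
h = 9 (h = (-3)² = 9)
O = 9
l(S) = 16 - 4*S (l(S) = (-4 + S)*(-4) = 16 - 4*S)
p(y, V) = 180 + y
p(A(N(3), -2), 77) - l(O) = (180 + (-3 - 2)²) - (16 - 4*9) = (180 + (-5)²) - (16 - 36) = (180 + 25) - 1*(-20) = 205 + 20 = 225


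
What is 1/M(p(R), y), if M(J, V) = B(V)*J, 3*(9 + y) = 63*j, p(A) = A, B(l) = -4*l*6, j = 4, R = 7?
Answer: -1/12600 ≈ -7.9365e-5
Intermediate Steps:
B(l) = -24*l
y = 75 (y = -9 + (63*4)/3 = -9 + (⅓)*252 = -9 + 84 = 75)
M(J, V) = -24*J*V (M(J, V) = (-24*V)*J = -24*J*V)
1/M(p(R), y) = 1/(-24*7*75) = 1/(-12600) = -1/12600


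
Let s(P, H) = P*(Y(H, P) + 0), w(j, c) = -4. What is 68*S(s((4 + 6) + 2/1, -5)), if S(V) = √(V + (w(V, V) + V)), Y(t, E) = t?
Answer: 136*I*√31 ≈ 757.22*I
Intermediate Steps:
s(P, H) = H*P (s(P, H) = P*(H + 0) = P*H = H*P)
S(V) = √(-4 + 2*V) (S(V) = √(V + (-4 + V)) = √(-4 + 2*V))
68*S(s((4 + 6) + 2/1, -5)) = 68*√(-4 + 2*(-5*((4 + 6) + 2/1))) = 68*√(-4 + 2*(-5*(10 + 2*1))) = 68*√(-4 + 2*(-5*(10 + 2))) = 68*√(-4 + 2*(-5*12)) = 68*√(-4 + 2*(-60)) = 68*√(-4 - 120) = 68*√(-124) = 68*(2*I*√31) = 136*I*√31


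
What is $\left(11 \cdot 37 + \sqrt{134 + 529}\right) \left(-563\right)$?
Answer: $-229141 - 563 \sqrt{663} \approx -2.4364 \cdot 10^{5}$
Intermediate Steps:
$\left(11 \cdot 37 + \sqrt{134 + 529}\right) \left(-563\right) = \left(407 + \sqrt{663}\right) \left(-563\right) = -229141 - 563 \sqrt{663}$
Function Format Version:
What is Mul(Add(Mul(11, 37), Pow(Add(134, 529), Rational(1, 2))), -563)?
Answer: Add(-229141, Mul(-563, Pow(663, Rational(1, 2)))) ≈ -2.4364e+5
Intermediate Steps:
Mul(Add(Mul(11, 37), Pow(Add(134, 529), Rational(1, 2))), -563) = Mul(Add(407, Pow(663, Rational(1, 2))), -563) = Add(-229141, Mul(-563, Pow(663, Rational(1, 2))))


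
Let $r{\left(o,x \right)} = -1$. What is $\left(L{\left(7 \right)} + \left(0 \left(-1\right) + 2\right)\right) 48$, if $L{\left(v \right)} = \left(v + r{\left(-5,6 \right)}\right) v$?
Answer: $2112$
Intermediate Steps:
$L{\left(v \right)} = v \left(-1 + v\right)$ ($L{\left(v \right)} = \left(v - 1\right) v = \left(-1 + v\right) v = v \left(-1 + v\right)$)
$\left(L{\left(7 \right)} + \left(0 \left(-1\right) + 2\right)\right) 48 = \left(7 \left(-1 + 7\right) + \left(0 \left(-1\right) + 2\right)\right) 48 = \left(7 \cdot 6 + \left(0 + 2\right)\right) 48 = \left(42 + 2\right) 48 = 44 \cdot 48 = 2112$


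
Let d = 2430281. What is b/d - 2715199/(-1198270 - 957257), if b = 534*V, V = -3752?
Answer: 325707374369/748362330441 ≈ 0.43523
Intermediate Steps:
b = -2003568 (b = 534*(-3752) = -2003568)
b/d - 2715199/(-1198270 - 957257) = -2003568/2430281 - 2715199/(-1198270 - 957257) = -2003568*1/2430281 - 2715199/(-2155527) = -286224/347183 - 2715199*(-1/2155527) = -286224/347183 + 2715199/2155527 = 325707374369/748362330441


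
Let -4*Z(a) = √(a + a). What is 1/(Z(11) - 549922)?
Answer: -4399376/2419313648661 + 2*√22/2419313648661 ≈ -1.8184e-6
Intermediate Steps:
Z(a) = -√2*√a/4 (Z(a) = -√(a + a)/4 = -√2*√a/4)
1/(Z(11) - 549922) = 1/(-√2*√11/4 - 549922) = 1/(-√22/4 - 549922) = 1/(-549922 - √22/4)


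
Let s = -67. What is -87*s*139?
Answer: 810231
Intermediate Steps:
-87*s*139 = -87*(-67)*139 = 5829*139 = 810231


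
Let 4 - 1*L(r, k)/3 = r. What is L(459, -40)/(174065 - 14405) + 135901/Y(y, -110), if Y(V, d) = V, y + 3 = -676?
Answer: -1446592033/7227276 ≈ -200.16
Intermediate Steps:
L(r, k) = 12 - 3*r
y = -679 (y = -3 - 676 = -679)
L(459, -40)/(174065 - 14405) + 135901/Y(y, -110) = (12 - 3*459)/(174065 - 14405) + 135901/(-679) = (12 - 1377)/159660 + 135901*(-1/679) = -1365*1/159660 - 135901/679 = -91/10644 - 135901/679 = -1446592033/7227276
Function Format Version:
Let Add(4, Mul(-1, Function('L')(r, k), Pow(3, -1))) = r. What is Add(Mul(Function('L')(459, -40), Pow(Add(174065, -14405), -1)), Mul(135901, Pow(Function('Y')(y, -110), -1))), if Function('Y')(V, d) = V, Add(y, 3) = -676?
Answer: Rational(-1446592033, 7227276) ≈ -200.16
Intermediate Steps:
Function('L')(r, k) = Add(12, Mul(-3, r))
y = -679 (y = Add(-3, -676) = -679)
Add(Mul(Function('L')(459, -40), Pow(Add(174065, -14405), -1)), Mul(135901, Pow(Function('Y')(y, -110), -1))) = Add(Mul(Add(12, Mul(-3, 459)), Pow(Add(174065, -14405), -1)), Mul(135901, Pow(-679, -1))) = Add(Mul(Add(12, -1377), Pow(159660, -1)), Mul(135901, Rational(-1, 679))) = Add(Mul(-1365, Rational(1, 159660)), Rational(-135901, 679)) = Add(Rational(-91, 10644), Rational(-135901, 679)) = Rational(-1446592033, 7227276)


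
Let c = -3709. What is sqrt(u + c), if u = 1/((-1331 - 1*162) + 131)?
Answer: I*sqrt(6880359558)/1362 ≈ 60.902*I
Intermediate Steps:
u = -1/1362 (u = 1/((-1331 - 162) + 131) = 1/(-1493 + 131) = 1/(-1362) = -1/1362 ≈ -0.00073421)
sqrt(u + c) = sqrt(-1/1362 - 3709) = sqrt(-5051659/1362) = I*sqrt(6880359558)/1362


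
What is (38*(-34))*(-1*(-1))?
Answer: -1292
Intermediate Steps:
(38*(-34))*(-1*(-1)) = -1292*1 = -1292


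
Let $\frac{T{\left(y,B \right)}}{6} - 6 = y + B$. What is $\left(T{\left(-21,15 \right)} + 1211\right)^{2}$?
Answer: $1466521$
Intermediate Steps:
$T{\left(y,B \right)} = 36 + 6 B + 6 y$ ($T{\left(y,B \right)} = 36 + 6 \left(y + B\right) = 36 + 6 \left(B + y\right) = 36 + \left(6 B + 6 y\right) = 36 + 6 B + 6 y$)
$\left(T{\left(-21,15 \right)} + 1211\right)^{2} = \left(\left(36 + 6 \cdot 15 + 6 \left(-21\right)\right) + 1211\right)^{2} = \left(\left(36 + 90 - 126\right) + 1211\right)^{2} = \left(0 + 1211\right)^{2} = 1211^{2} = 1466521$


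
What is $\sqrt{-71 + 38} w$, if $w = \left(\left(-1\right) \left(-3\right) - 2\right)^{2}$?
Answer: $i \sqrt{33} \approx 5.7446 i$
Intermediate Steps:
$w = 1$ ($w = \left(3 - 2\right)^{2} = 1^{2} = 1$)
$\sqrt{-71 + 38} w = \sqrt{-71 + 38} \cdot 1 = \sqrt{-33} \cdot 1 = i \sqrt{33} \cdot 1 = i \sqrt{33}$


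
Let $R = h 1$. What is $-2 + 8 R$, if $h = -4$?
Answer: $-34$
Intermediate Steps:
$R = -4$ ($R = \left(-4\right) 1 = -4$)
$-2 + 8 R = -2 + 8 \left(-4\right) = -2 - 32 = -34$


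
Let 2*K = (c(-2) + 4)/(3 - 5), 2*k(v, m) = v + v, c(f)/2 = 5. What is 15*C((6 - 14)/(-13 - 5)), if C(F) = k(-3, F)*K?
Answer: 315/2 ≈ 157.50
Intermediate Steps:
c(f) = 10 (c(f) = 2*5 = 10)
k(v, m) = v (k(v, m) = (v + v)/2 = (2*v)/2 = v)
K = -7/2 (K = ((10 + 4)/(3 - 5))/2 = (14/(-2))/2 = (14*(-½))/2 = (½)*(-7) = -7/2 ≈ -3.5000)
C(F) = 21/2 (C(F) = -3*(-7/2) = 21/2)
15*C((6 - 14)/(-13 - 5)) = 15*(21/2) = 315/2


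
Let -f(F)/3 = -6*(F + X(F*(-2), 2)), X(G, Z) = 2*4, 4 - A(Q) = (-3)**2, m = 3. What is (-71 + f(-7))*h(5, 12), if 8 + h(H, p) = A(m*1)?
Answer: 689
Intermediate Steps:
A(Q) = -5 (A(Q) = 4 - 1*(-3)**2 = 4 - 1*9 = 4 - 9 = -5)
X(G, Z) = 8
f(F) = 144 + 18*F (f(F) = -(-18)*(F + 8) = -(-18)*(8 + F) = -3*(-48 - 6*F) = 144 + 18*F)
h(H, p) = -13 (h(H, p) = -8 - 5 = -13)
(-71 + f(-7))*h(5, 12) = (-71 + (144 + 18*(-7)))*(-13) = (-71 + (144 - 126))*(-13) = (-71 + 18)*(-13) = -53*(-13) = 689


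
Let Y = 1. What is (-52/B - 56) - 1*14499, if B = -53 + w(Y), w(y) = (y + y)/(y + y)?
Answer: -14554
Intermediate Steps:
w(y) = 1 (w(y) = (2*y)/((2*y)) = (2*y)*(1/(2*y)) = 1)
B = -52 (B = -53 + 1 = -52)
(-52/B - 56) - 1*14499 = (-52/(-52) - 56) - 1*14499 = (-1/52*(-52) - 56) - 14499 = (1 - 56) - 14499 = -55 - 14499 = -14554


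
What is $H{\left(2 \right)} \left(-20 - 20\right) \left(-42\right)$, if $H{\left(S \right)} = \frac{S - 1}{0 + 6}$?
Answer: $280$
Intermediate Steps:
$H{\left(S \right)} = - \frac{1}{6} + \frac{S}{6}$ ($H{\left(S \right)} = \frac{-1 + S}{6} = \left(-1 + S\right) \frac{1}{6} = - \frac{1}{6} + \frac{S}{6}$)
$H{\left(2 \right)} \left(-20 - 20\right) \left(-42\right) = \left(- \frac{1}{6} + \frac{1}{6} \cdot 2\right) \left(-20 - 20\right) \left(-42\right) = \left(- \frac{1}{6} + \frac{1}{3}\right) \left(-40\right) \left(-42\right) = \frac{1}{6} \left(-40\right) \left(-42\right) = \left(- \frac{20}{3}\right) \left(-42\right) = 280$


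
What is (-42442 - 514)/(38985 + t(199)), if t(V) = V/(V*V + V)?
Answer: -8591200/7797001 ≈ -1.1019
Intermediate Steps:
t(V) = V/(V + V**2) (t(V) = V/(V**2 + V) = V/(V + V**2))
(-42442 - 514)/(38985 + t(199)) = (-42442 - 514)/(38985 + 1/(1 + 199)) = -42956/(38985 + 1/200) = -42956/7797001/200 = -42956*200/7797001 = -8591200/7797001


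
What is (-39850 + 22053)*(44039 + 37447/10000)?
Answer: -7838287274259/10000 ≈ -7.8383e+8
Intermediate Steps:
(-39850 + 22053)*(44039 + 37447/10000) = -17797*(44039 + 37447*(1/10000)) = -17797*(44039 + 37447/10000) = -17797*440427447/10000 = -7838287274259/10000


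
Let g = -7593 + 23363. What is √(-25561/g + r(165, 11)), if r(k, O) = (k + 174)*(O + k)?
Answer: √14837610088630/15770 ≈ 244.26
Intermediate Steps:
r(k, O) = (174 + k)*(O + k)
g = 15770
√(-25561/g + r(165, 11)) = √(-25561/15770 + (165² + 174*11 + 174*165 + 11*165)) = √(-25561*1/15770 + (27225 + 1914 + 28710 + 1815)) = √(-25561/15770 + 59664) = √(940875719/15770) = √14837610088630/15770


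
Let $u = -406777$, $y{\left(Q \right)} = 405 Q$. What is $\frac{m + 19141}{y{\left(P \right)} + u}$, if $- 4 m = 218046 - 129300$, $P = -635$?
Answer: $\frac{6091}{1327904} \approx 0.0045869$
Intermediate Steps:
$m = - \frac{44373}{2}$ ($m = - \frac{218046 - 129300}{4} = \left(- \frac{1}{4}\right) 88746 = - \frac{44373}{2} \approx -22187.0$)
$\frac{m + 19141}{y{\left(P \right)} + u} = \frac{- \frac{44373}{2} + 19141}{405 \left(-635\right) - 406777} = - \frac{6091}{2 \left(-257175 - 406777\right)} = - \frac{6091}{2 \left(-663952\right)} = \left(- \frac{6091}{2}\right) \left(- \frac{1}{663952}\right) = \frac{6091}{1327904}$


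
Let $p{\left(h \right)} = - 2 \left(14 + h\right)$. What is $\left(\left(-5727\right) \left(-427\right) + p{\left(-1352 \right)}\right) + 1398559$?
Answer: $3846664$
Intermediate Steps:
$p{\left(h \right)} = -28 - 2 h$
$\left(\left(-5727\right) \left(-427\right) + p{\left(-1352 \right)}\right) + 1398559 = \left(\left(-5727\right) \left(-427\right) - -2676\right) + 1398559 = \left(2445429 + \left(-28 + 2704\right)\right) + 1398559 = \left(2445429 + 2676\right) + 1398559 = 2448105 + 1398559 = 3846664$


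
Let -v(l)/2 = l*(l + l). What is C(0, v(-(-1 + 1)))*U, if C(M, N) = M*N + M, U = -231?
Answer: 0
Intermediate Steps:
v(l) = -4*l**2 (v(l) = -2*l*(l + l) = -2*l*2*l = -4*l**2)
C(M, N) = M + M*N
C(0, v(-(-1 + 1)))*U = (0*(1 - 4*(-1 + 1)**2))*(-231) = (0*(1 - 4*(-1*0)**2))*(-231) = (0*(1 - 4*0**2))*(-231) = (0*(1 - 4*0))*(-231) = (0*(1 + 0))*(-231) = (0*1)*(-231) = 0*(-231) = 0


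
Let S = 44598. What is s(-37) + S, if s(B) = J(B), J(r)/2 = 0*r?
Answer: 44598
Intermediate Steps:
J(r) = 0 (J(r) = 2*(0*r) = 2*0 = 0)
s(B) = 0
s(-37) + S = 0 + 44598 = 44598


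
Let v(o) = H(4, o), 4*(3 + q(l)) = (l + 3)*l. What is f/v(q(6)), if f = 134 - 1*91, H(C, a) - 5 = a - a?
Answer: 43/5 ≈ 8.6000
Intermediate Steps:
H(C, a) = 5 (H(C, a) = 5 + (a - a) = 5 + 0 = 5)
q(l) = -3 + l*(3 + l)/4 (q(l) = -3 + ((l + 3)*l)/4 = -3 + ((3 + l)*l)/4 = -3 + (l*(3 + l))/4 = -3 + l*(3 + l)/4)
f = 43 (f = 134 - 91 = 43)
v(o) = 5
f/v(q(6)) = 43/5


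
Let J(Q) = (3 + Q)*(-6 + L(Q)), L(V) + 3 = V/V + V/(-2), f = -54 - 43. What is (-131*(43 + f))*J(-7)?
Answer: 127332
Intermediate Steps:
f = -97
L(V) = -2 - V/2 (L(V) = -3 + (V/V + V/(-2)) = -3 + (1 + V*(-½)) = -3 + (1 - V/2) = -2 - V/2)
J(Q) = (-8 - Q/2)*(3 + Q) (J(Q) = (3 + Q)*(-6 + (-2 - Q/2)) = (3 + Q)*(-8 - Q/2) = (-8 - Q/2)*(3 + Q))
(-131*(43 + f))*J(-7) = (-131*(43 - 97))*(-24 - 19/2*(-7) - ½*(-7)²) = (-131*(-54))*(-24 + 133/2 - ½*49) = 7074*(-24 + 133/2 - 49/2) = 7074*18 = 127332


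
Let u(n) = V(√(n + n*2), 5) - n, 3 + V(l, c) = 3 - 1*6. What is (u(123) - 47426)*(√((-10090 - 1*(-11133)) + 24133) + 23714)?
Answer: -1127719270 - 95110*√6294 ≈ -1.1353e+9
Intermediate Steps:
V(l, c) = -6 (V(l, c) = -3 + (3 - 1*6) = -3 + (3 - 6) = -3 - 3 = -6)
u(n) = -6 - n
(u(123) - 47426)*(√((-10090 - 1*(-11133)) + 24133) + 23714) = ((-6 - 1*123) - 47426)*(√((-10090 - 1*(-11133)) + 24133) + 23714) = ((-6 - 123) - 47426)*(√((-10090 + 11133) + 24133) + 23714) = (-129 - 47426)*(√(1043 + 24133) + 23714) = -47555*(√25176 + 23714) = -47555*(2*√6294 + 23714) = -47555*(23714 + 2*√6294) = -1127719270 - 95110*√6294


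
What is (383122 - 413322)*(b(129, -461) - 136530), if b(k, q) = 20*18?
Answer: 4112334000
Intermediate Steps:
b(k, q) = 360
(383122 - 413322)*(b(129, -461) - 136530) = (383122 - 413322)*(360 - 136530) = -30200*(-136170) = 4112334000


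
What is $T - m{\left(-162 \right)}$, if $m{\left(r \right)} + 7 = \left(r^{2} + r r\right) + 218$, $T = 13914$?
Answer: $-38785$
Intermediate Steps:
$m{\left(r \right)} = 211 + 2 r^{2}$ ($m{\left(r \right)} = -7 + \left(\left(r^{2} + r r\right) + 218\right) = -7 + \left(\left(r^{2} + r^{2}\right) + 218\right) = -7 + \left(2 r^{2} + 218\right) = -7 + \left(218 + 2 r^{2}\right) = 211 + 2 r^{2}$)
$T - m{\left(-162 \right)} = 13914 - \left(211 + 2 \left(-162\right)^{2}\right) = 13914 - \left(211 + 2 \cdot 26244\right) = 13914 - \left(211 + 52488\right) = 13914 - 52699 = -38785$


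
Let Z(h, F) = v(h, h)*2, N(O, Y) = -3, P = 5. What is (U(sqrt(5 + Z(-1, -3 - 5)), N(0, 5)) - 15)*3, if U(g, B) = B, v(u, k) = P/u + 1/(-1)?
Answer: -54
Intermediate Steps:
v(u, k) = -1 + 5/u (v(u, k) = 5/u + 1/(-1) = 5/u + 1*(-1) = 5/u - 1 = -1 + 5/u)
Z(h, F) = 2*(5 - h)/h (Z(h, F) = ((5 - h)/h)*2 = 2*(5 - h)/h)
(U(sqrt(5 + Z(-1, -3 - 5)), N(0, 5)) - 15)*3 = (-3 - 15)*3 = -18*3 = -54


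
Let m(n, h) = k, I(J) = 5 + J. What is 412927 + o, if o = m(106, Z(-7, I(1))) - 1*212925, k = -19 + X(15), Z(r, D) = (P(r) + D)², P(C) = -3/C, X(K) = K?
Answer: 199998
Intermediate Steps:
Z(r, D) = (D - 3/r)² (Z(r, D) = (-3/r + D)² = (D - 3/r)²)
k = -4 (k = -19 + 15 = -4)
m(n, h) = -4
o = -212929 (o = -4 - 1*212925 = -4 - 212925 = -212929)
412927 + o = 412927 - 212929 = 199998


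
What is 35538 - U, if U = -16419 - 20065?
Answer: 72022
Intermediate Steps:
U = -36484
35538 - U = 35538 - 1*(-36484) = 35538 + 36484 = 72022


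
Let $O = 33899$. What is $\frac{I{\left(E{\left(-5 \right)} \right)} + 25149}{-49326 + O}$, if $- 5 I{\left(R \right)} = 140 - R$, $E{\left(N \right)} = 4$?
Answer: $- \frac{125609}{77135} \approx -1.6284$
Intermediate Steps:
$I{\left(R \right)} = -28 + \frac{R}{5}$ ($I{\left(R \right)} = - \frac{140 - R}{5} = -28 + \frac{R}{5}$)
$\frac{I{\left(E{\left(-5 \right)} \right)} + 25149}{-49326 + O} = \frac{\left(-28 + \frac{1}{5} \cdot 4\right) + 25149}{-49326 + 33899} = \frac{\left(-28 + \frac{4}{5}\right) + 25149}{-15427} = \left(- \frac{136}{5} + 25149\right) \left(- \frac{1}{15427}\right) = \frac{125609}{5} \left(- \frac{1}{15427}\right) = - \frac{125609}{77135}$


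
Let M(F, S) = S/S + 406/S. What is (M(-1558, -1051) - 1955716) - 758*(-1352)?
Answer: -978375255/1051 ≈ -9.3090e+5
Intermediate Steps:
M(F, S) = 1 + 406/S
(M(-1558, -1051) - 1955716) - 758*(-1352) = ((406 - 1051)/(-1051) - 1955716) - 758*(-1352) = (-1/1051*(-645) - 1955716) + 1024816 = (645/1051 - 1955716) + 1024816 = -2055456871/1051 + 1024816 = -978375255/1051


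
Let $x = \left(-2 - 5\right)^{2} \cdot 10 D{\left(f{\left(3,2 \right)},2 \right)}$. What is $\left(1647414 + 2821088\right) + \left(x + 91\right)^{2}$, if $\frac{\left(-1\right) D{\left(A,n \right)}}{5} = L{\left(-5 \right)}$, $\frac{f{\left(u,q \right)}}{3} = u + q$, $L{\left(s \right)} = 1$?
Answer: $10033383$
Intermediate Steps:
$f{\left(u,q \right)} = 3 q + 3 u$ ($f{\left(u,q \right)} = 3 \left(u + q\right) = 3 \left(q + u\right) = 3 q + 3 u$)
$D{\left(A,n \right)} = -5$ ($D{\left(A,n \right)} = \left(-5\right) 1 = -5$)
$x = -2450$ ($x = \left(-2 - 5\right)^{2} \cdot 10 \left(-5\right) = \left(-7\right)^{2} \cdot 10 \left(-5\right) = 49 \cdot 10 \left(-5\right) = 490 \left(-5\right) = -2450$)
$\left(1647414 + 2821088\right) + \left(x + 91\right)^{2} = \left(1647414 + 2821088\right) + \left(-2450 + 91\right)^{2} = 4468502 + \left(-2359\right)^{2} = 4468502 + 5564881 = 10033383$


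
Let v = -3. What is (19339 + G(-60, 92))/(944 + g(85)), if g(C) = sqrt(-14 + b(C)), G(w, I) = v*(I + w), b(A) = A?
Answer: 2595056/127295 - 2749*sqrt(71)/127295 ≈ 20.204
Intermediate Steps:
G(w, I) = -3*I - 3*w (G(w, I) = -3*(I + w) = -3*I - 3*w)
g(C) = sqrt(-14 + C)
(19339 + G(-60, 92))/(944 + g(85)) = (19339 + (-3*92 - 3*(-60)))/(944 + sqrt(-14 + 85)) = (19339 + (-276 + 180))/(944 + sqrt(71)) = (19339 - 96)/(944 + sqrt(71)) = 19243/(944 + sqrt(71))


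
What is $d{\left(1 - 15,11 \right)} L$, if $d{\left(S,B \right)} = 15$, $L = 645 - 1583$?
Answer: $-14070$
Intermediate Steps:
$L = -938$ ($L = 645 - 1583 = -938$)
$d{\left(1 - 15,11 \right)} L = 15 \left(-938\right) = -14070$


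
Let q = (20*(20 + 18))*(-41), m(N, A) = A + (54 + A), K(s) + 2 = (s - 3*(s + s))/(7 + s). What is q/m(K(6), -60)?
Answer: 15580/33 ≈ 472.12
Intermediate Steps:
K(s) = -2 - 5*s/(7 + s) (K(s) = -2 + (s - 3*(s + s))/(7 + s) = -2 + (s - 6*s)/(7 + s) = -2 + (-5*s)/(7 + s) = -2 - 5*s/(7 + s))
m(N, A) = 54 + 2*A
q = -31160 (q = (20*38)*(-41) = 760*(-41) = -31160)
q/m(K(6), -60) = -31160/(54 + 2*(-60)) = -31160/(54 - 120) = -31160/(-66) = -31160*(-1/66) = 15580/33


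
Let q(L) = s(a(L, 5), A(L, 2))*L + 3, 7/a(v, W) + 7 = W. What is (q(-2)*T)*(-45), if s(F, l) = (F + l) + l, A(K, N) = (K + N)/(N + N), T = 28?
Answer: -12600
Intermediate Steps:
a(v, W) = 7/(-7 + W)
A(K, N) = (K + N)/(2*N) (A(K, N) = (K + N)/((2*N)) = (K + N)*(1/(2*N)) = (K + N)/(2*N))
s(F, l) = F + 2*l
q(L) = 3 + L*(-5/2 + L/2) (q(L) = (7/(-7 + 5) + 2*((½)*(L + 2)/2))*L + 3 = (7/(-2) + 2*((½)*(½)*(2 + L)))*L + 3 = (7*(-½) + 2*(½ + L/4))*L + 3 = (-7/2 + (1 + L/2))*L + 3 = (-5/2 + L/2)*L + 3 = L*(-5/2 + L/2) + 3 = 3 + L*(-5/2 + L/2))
(q(-2)*T)*(-45) = ((3 + (½)*(-2)*(-5 - 2))*28)*(-45) = ((3 + (½)*(-2)*(-7))*28)*(-45) = ((3 + 7)*28)*(-45) = (10*28)*(-45) = 280*(-45) = -12600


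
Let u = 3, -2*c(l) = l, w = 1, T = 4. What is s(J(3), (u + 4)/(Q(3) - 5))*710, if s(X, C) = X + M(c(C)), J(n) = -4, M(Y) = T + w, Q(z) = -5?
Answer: 710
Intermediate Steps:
c(l) = -l/2
M(Y) = 5 (M(Y) = 4 + 1 = 5)
s(X, C) = 5 + X (s(X, C) = X + 5 = 5 + X)
s(J(3), (u + 4)/(Q(3) - 5))*710 = (5 - 4)*710 = 1*710 = 710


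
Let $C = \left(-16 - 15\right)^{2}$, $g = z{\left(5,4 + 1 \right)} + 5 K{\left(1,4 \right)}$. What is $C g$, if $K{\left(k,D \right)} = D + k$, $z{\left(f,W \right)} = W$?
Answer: $28830$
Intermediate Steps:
$g = 30$ ($g = \left(4 + 1\right) + 5 \left(4 + 1\right) = 5 + 5 \cdot 5 = 5 + 25 = 30$)
$C = 961$ ($C = \left(-31\right)^{2} = 961$)
$C g = 961 \cdot 30 = 28830$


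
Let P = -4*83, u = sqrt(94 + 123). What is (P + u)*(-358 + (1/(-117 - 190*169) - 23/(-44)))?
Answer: 67733623333/570713 - 816067751*sqrt(217)/2282852 ≈ 1.1342e+5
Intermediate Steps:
u = sqrt(217) ≈ 14.731
P = -332
(P + u)*(-358 + (1/(-117 - 190*169) - 23/(-44))) = (-332 + sqrt(217))*(-358 + (1/(-117 - 190*169) - 23/(-44))) = (-332 + sqrt(217))*(-358 + ((1/169)/(-307) - 23*(-1/44))) = (-332 + sqrt(217))*(-358 + (-1/307*1/169 + 23/44)) = (-332 + sqrt(217))*(-358 + (-1/51883 + 23/44)) = (-332 + sqrt(217))*(-358 + 1193265/2282852) = (-332 + sqrt(217))*(-816067751/2282852) = 67733623333/570713 - 816067751*sqrt(217)/2282852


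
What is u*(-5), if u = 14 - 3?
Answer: -55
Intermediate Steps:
u = 11
u*(-5) = 11*(-5) = -55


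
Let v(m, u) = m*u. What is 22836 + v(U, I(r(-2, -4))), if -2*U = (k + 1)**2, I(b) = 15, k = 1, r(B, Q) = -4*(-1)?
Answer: 22806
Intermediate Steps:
r(B, Q) = 4
U = -2 (U = -(1 + 1)**2/2 = -1/2*2**2 = -1/2*4 = -2)
22836 + v(U, I(r(-2, -4))) = 22836 - 2*15 = 22836 - 30 = 22806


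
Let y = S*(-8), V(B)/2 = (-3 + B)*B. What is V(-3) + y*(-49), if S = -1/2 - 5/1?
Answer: -2120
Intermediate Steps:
S = -11/2 (S = -1*½ - 5*1 = -½ - 5 = -11/2 ≈ -5.5000)
V(B) = 2*B*(-3 + B) (V(B) = 2*((-3 + B)*B) = 2*(B*(-3 + B)) = 2*B*(-3 + B))
y = 44 (y = -11/2*(-8) = 44)
V(-3) + y*(-49) = 2*(-3)*(-3 - 3) + 44*(-49) = 2*(-3)*(-6) - 2156 = 36 - 2156 = -2120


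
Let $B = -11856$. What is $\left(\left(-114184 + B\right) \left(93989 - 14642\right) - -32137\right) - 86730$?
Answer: $-10000950473$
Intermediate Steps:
$\left(\left(-114184 + B\right) \left(93989 - 14642\right) - -32137\right) - 86730 = \left(\left(-114184 - 11856\right) \left(93989 - 14642\right) - -32137\right) - 86730 = \left(\left(-126040\right) 79347 + 32137\right) - 86730 = \left(-10000895880 + 32137\right) - 86730 = -10000863743 - 86730 = -10000950473$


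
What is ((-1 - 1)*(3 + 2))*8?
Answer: -80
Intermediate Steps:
((-1 - 1)*(3 + 2))*8 = -2*5*8 = -10*8 = -80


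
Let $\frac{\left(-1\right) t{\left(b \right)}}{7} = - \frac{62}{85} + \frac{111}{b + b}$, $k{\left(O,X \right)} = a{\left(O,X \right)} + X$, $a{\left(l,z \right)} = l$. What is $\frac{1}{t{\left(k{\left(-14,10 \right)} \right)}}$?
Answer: $\frac{680}{69517} \approx 0.0097818$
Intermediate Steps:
$k{\left(O,X \right)} = O + X$
$t{\left(b \right)} = \frac{434}{85} - \frac{777}{2 b}$ ($t{\left(b \right)} = - 7 \left(- \frac{62}{85} + \frac{111}{b + b}\right) = - 7 \left(\left(-62\right) \frac{1}{85} + \frac{111}{2 b}\right) = - 7 \left(- \frac{62}{85} + 111 \frac{1}{2 b}\right) = - 7 \left(- \frac{62}{85} + \frac{111}{2 b}\right) = \frac{434}{85} - \frac{777}{2 b}$)
$\frac{1}{t{\left(k{\left(-14,10 \right)} \right)}} = \frac{1}{\frac{7}{170} \frac{1}{-14 + 10} \left(-9435 + 124 \left(-14 + 10\right)\right)} = \frac{1}{\frac{7}{170} \frac{1}{-4} \left(-9435 + 124 \left(-4\right)\right)} = \frac{1}{\frac{7}{170} \left(- \frac{1}{4}\right) \left(-9435 - 496\right)} = \frac{1}{\frac{7}{170} \left(- \frac{1}{4}\right) \left(-9931\right)} = \frac{1}{\frac{69517}{680}} = \frac{680}{69517}$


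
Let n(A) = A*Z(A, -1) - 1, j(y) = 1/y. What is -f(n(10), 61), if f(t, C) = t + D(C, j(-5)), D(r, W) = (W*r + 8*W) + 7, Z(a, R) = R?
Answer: 89/5 ≈ 17.800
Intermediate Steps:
n(A) = -1 - A (n(A) = A*(-1) - 1 = -A - 1 = -1 - A)
D(r, W) = 7 + 8*W + W*r (D(r, W) = (8*W + W*r) + 7 = 7 + 8*W + W*r)
f(t, C) = 27/5 + t - C/5 (f(t, C) = t + (7 + 8/(-5) + C/(-5)) = t + (7 + 8*(-1/5) - C/5) = t + (7 - 8/5 - C/5) = t + (27/5 - C/5) = 27/5 + t - C/5)
-f(n(10), 61) = -(27/5 + (-1 - 1*10) - 1/5*61) = -(27/5 + (-1 - 10) - 61/5) = -(27/5 - 11 - 61/5) = -1*(-89/5) = 89/5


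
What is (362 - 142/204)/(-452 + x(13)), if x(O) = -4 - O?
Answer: -36853/47838 ≈ -0.77037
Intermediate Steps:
(362 - 142/204)/(-452 + x(13)) = (362 - 142/204)/(-452 + (-4 - 1*13)) = (362 - 142*1/204)/(-452 + (-4 - 13)) = (362 - 71/102)/(-452 - 17) = (36853/102)/(-469) = (36853/102)*(-1/469) = -36853/47838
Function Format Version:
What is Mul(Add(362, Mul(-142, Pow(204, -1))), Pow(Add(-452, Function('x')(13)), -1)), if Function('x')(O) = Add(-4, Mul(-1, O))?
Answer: Rational(-36853, 47838) ≈ -0.77037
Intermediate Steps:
Mul(Add(362, Mul(-142, Pow(204, -1))), Pow(Add(-452, Function('x')(13)), -1)) = Mul(Add(362, Mul(-142, Pow(204, -1))), Pow(Add(-452, Add(-4, Mul(-1, 13))), -1)) = Mul(Add(362, Mul(-142, Rational(1, 204))), Pow(Add(-452, Add(-4, -13)), -1)) = Mul(Add(362, Rational(-71, 102)), Pow(Add(-452, -17), -1)) = Mul(Rational(36853, 102), Pow(-469, -1)) = Mul(Rational(36853, 102), Rational(-1, 469)) = Rational(-36853, 47838)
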